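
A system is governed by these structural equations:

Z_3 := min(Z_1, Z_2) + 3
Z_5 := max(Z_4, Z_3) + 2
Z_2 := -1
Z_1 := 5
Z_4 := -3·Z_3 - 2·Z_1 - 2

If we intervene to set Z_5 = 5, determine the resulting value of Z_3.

2

do(Z_5=5) replaces the equation Z_5 := max(Z_4, Z_3) + 2 with the constant Z_5 = 5.
Z_3 is not downstream of the intervention, so its value is determined by the original equations.
Z_3 = min(Z_1, Z_2) + 3  [with Z_1=5, Z_2=-1]  = 2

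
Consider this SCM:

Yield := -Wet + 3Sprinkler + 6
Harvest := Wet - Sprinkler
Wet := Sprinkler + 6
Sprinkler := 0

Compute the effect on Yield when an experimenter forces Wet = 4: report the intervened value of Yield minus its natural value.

2

The intervention breaks the incoming arrows to Wet: Wet := Sprinkler + 6 no longer applies, and Wet = 4.
Yield = -Wet + 3Sprinkler + 6  [with Wet=4, Sprinkler=0]  = 2
Without intervention: Wet = Sprinkler + 6  [with Sprinkler=0]  = 6; Yield = -Wet + 3Sprinkler + 6  [with Wet=6, Sprinkler=0]  = 0.
Change = 2 − 0 = 2.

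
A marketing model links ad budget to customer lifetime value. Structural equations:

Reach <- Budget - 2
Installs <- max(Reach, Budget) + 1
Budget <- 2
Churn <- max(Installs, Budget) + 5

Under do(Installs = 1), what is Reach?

Under do(Installs=1), the mechanism Installs <- max(Reach, Budget) + 1 is discarded; Installs is fixed at 1.
Since Reach is not a descendant of the intervened variable, it is unaffected.
Reach = Budget - 2  [with Budget=2]  = 0

0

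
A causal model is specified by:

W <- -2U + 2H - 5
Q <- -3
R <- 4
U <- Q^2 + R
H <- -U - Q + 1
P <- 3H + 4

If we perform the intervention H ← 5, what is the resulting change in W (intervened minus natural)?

28

Intervening sets H = 5 and removes its equation (H <- -U - Q + 1).
U = Q^2 + R  [with Q=-3, R=4]  = 13
W = -2U + 2H - 5  [with U=13, H=5]  = -21
Without intervention: U = Q^2 + R  [with Q=-3, R=4]  = 13; H = -U - Q + 1  [with U=13, Q=-3]  = -9; W = -2U + 2H - 5  [with U=13, H=-9]  = -49.
Change = -21 − (-49) = 28.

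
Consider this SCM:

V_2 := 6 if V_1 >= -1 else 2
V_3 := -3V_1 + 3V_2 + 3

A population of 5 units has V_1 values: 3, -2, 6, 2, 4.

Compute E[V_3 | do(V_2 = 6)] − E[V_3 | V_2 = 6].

Every unit gets V_2=6 under the intervention. V_3 values become 12, 27, 3, 15, 9; E[V_3|do(V_2=6)] = 13.2.
Conditioning on V_2=6 selects the 4 unit(s) with V_1 ∈ {3, 6, 2, 4}. Their V_3 values: 12, 3, 15, 9. Mean = 9.75.
Difference = 13.2 − 9.75 = 3.45.

3.45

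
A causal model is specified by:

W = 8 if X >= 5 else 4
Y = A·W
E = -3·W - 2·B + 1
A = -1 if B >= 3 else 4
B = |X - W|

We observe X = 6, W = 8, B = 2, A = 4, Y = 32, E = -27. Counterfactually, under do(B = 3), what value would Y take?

do(B=3) replaces the equation B = |X - W| with the constant B = 3.
W = 8 if X >= 5 else 4  [with X=6]  = 8
A = -1 if B >= 3 else 4  [with B=3]  = -1
Y = A·W  [with A=-1, W=8]  = -8

-8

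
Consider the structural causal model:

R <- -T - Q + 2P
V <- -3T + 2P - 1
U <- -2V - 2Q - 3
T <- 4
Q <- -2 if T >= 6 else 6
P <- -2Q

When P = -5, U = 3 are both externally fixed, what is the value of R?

-20

The joint intervention fixes P = -5, U = 3, removing each variable's own equation.
Q = -2 if T >= 6 else 6  [with T=4]  = 6
R = -T - Q + 2P  [with T=4, Q=6, P=-5]  = -20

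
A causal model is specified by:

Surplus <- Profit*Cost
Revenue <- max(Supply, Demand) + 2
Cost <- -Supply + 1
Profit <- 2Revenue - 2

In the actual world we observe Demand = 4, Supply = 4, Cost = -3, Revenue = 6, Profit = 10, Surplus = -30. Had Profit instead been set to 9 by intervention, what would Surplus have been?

-27

The intervention breaks the incoming arrows to Profit: Profit <- 2Revenue - 2 no longer applies, and Profit = 9.
Cost = -Supply + 1  [with Supply=4]  = -3
Surplus = Profit*Cost  [with Profit=9, Cost=-3]  = -27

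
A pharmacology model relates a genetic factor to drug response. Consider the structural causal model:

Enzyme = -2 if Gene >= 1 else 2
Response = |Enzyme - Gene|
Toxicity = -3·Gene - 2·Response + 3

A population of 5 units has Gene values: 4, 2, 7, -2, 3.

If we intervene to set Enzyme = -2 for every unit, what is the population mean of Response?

4.8

Every unit gets Enzyme=-2 under the intervention. Response values become 6, 4, 9, 0, 5; E[Response|do(Enzyme=-2)] = 4.8.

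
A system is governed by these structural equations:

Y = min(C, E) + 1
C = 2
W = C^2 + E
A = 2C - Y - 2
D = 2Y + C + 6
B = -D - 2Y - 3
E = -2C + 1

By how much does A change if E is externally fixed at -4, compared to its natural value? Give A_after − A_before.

1

do(E=-4) replaces the equation E = -2C + 1 with the constant E = -4.
Y = min(C, E) + 1  [with C=2, E=-4]  = -3
A = 2C - Y - 2  [with C=2, Y=-3]  = 5
Without intervention: E = -2C + 1  [with C=2]  = -3; Y = min(C, E) + 1  [with C=2, E=-3]  = -2; A = 2C - Y - 2  [with C=2, Y=-2]  = 4.
Change = 5 − 4 = 1.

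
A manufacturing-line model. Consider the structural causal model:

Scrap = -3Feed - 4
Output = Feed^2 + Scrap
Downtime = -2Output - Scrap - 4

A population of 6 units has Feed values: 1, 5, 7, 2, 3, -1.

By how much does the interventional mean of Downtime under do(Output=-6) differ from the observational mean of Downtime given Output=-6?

4

do(Output=-6) breaks Output's dependence on Feed. With Output=-6 fixed, Downtime across the units is 15, 27, 33, 18, 21, 9, mean 20.5.
Observing Output=-6 restricts to units where Output's equation naturally yields -6: Feed ∈ {1, 2}. In that subpopulation Downtime = 15, 18, mean 16.5.
Difference = 20.5 − 16.5 = 4.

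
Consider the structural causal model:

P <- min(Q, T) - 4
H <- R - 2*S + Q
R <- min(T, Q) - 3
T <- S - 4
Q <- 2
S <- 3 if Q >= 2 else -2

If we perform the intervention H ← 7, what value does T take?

-1

do(H=7) replaces the equation H <- R - 2*S + Q with the constant H = 7.
T is not downstream of the intervention, so its value is determined by the original equations.
S = 3 if Q >= 2 else -2  [with Q=2]  = 3
T = S - 4  [with S=3]  = -1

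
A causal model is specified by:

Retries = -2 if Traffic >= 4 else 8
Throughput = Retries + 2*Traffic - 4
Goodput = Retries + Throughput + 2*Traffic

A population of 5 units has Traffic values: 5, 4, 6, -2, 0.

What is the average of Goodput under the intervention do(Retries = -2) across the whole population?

2.4

Under do(Retries=-2), Retries's equation is replaced by Retries=-2 for every unit. Per-unit Goodput: 12, 8, 16, -16, -8. Mean = 2.4.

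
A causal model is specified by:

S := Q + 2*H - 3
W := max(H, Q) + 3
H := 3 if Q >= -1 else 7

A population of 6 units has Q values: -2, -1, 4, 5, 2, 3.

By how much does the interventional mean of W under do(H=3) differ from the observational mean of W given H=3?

Under do(H=3), H's equation is replaced by H=3 for every unit. Per-unit W: 6, 6, 7, 8, 6, 6. Mean = 6.5.
Observing H=3 restricts to units where H's equation naturally yields 3: Q ∈ {-1, 4, 5, 2, 3}. In that subpopulation W = 6, 7, 8, 6, 6, mean 6.6.
Difference = 6.5 − 6.6 = -0.1.

-0.1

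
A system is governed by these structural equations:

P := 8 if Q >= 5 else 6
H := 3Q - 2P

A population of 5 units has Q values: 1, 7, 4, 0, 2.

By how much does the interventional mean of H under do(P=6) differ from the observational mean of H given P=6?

The intervention sets P=6 in all 5 units regardless of Q. Recomputing H per unit gives -9, 9, 0, -12, -6; average -3.6.
Conditioning on P=6 selects the 4 unit(s) with Q ∈ {1, 4, 0, 2}. Their H values: -9, 0, -12, -6. Mean = -6.75.
Difference = -3.6 − (-6.75) = 3.15.

3.15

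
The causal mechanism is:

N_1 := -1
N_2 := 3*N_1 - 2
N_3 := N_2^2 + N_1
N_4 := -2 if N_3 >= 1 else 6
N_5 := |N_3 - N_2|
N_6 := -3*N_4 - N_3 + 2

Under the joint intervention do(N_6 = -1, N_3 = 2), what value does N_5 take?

Under do(N_6 = -1, N_3 = 2), each intervened variable's structural equation is replaced by its fixed value.
N_2 = 3*N_1 - 2  [with N_1=-1]  = -5
N_5 = |N_3 - N_2|  [with N_3=2, N_2=-5]  = 7

7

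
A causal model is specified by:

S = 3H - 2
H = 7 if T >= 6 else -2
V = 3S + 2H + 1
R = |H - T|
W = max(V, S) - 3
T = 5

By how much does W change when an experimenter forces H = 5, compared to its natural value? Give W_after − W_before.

Under do(H=5), the mechanism H = 7 if T >= 6 else -2 is discarded; H is fixed at 5.
S = 3H - 2  [with H=5]  = 13
V = 3S + 2H + 1  [with S=13, H=5]  = 50
W = max(V, S) - 3  [with V=50, S=13]  = 47
Without intervention: H = 7 if T >= 6 else -2  [with T=5]  = -2; S = 3H - 2  [with H=-2]  = -8; V = 3S + 2H + 1  [with S=-8, H=-2]  = -27; W = max(V, S) - 3  [with V=-27, S=-8]  = -11.
Change = 47 − (-11) = 58.

58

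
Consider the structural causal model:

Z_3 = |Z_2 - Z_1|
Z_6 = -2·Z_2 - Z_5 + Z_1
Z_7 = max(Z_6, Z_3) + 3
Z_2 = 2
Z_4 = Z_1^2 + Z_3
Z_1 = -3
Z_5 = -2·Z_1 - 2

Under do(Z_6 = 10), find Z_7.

Intervening sets Z_6 = 10 and removes its equation (Z_6 = -2·Z_2 - Z_5 + Z_1).
Z_3 = |Z_2 - Z_1|  [with Z_2=2, Z_1=-3]  = 5
Z_7 = max(Z_6, Z_3) + 3  [with Z_6=10, Z_3=5]  = 13

13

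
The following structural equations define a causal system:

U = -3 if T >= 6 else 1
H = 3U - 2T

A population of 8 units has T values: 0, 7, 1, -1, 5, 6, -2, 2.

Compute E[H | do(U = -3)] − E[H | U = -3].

Every unit gets U=-3 under the intervention. H values become -9, -23, -11, -7, -19, -21, -5, -13; E[H|do(U=-3)] = -13.5.
Observing U=-3 restricts to units where U's equation naturally yields -3: T ∈ {7, 6}. In that subpopulation H = -23, -21, mean -22.
Difference = -13.5 − (-22) = 8.5.

8.5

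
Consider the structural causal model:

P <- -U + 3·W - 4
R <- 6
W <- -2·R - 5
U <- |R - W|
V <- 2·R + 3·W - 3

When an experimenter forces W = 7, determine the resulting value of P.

do(W=7) replaces the equation W <- -2·R - 5 with the constant W = 7.
U = |R - W|  [with R=6, W=7]  = 1
P = -U + 3·W - 4  [with U=1, W=7]  = 16

16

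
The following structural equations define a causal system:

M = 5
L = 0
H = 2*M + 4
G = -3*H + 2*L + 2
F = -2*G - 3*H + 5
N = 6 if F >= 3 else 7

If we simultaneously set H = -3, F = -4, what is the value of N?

Setting H = -3, F = -4 by intervention discards those variables' equations.
N = 6 if F >= 3 else 7  [with F=-4]  = 7

7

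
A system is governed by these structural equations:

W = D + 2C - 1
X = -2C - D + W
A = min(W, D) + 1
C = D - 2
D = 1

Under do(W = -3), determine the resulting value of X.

The intervention breaks the incoming arrows to W: W = D + 2C - 1 no longer applies, and W = -3.
C = D - 2  [with D=1]  = -1
X = -2C - D + W  [with C=-1, D=1, W=-3]  = -2

-2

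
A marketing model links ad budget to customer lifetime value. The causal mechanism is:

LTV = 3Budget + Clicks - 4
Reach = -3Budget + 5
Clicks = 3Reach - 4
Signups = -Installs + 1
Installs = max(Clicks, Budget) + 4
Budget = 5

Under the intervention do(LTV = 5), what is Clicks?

-34

do(LTV=5) replaces the equation LTV = 3Budget + Clicks - 4 with the constant LTV = 5.
Clicks is not downstream of the intervention, so its value is determined by the original equations.
Reach = -3Budget + 5  [with Budget=5]  = -10
Clicks = 3Reach - 4  [with Reach=-10]  = -34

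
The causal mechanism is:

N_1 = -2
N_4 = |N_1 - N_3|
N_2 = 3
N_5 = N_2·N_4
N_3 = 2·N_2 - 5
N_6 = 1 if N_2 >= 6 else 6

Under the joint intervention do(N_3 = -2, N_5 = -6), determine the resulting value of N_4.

0

The joint intervention fixes N_3 = -2, N_5 = -6, removing each variable's own equation.
N_4 = |N_1 - N_3|  [with N_1=-2, N_3=-2]  = 0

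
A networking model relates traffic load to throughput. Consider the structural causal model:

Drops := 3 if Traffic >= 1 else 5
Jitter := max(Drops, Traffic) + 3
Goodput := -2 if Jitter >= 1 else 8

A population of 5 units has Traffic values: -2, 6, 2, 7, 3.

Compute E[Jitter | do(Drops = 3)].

The intervention sets Drops=3 in all 5 units regardless of Traffic. Recomputing Jitter per unit gives 6, 9, 6, 10, 6; average 7.4.

7.4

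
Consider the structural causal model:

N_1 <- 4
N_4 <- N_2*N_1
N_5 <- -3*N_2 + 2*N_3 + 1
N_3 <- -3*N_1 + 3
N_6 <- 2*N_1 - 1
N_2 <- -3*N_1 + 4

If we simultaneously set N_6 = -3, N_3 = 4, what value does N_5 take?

Under do(N_6 = -3, N_3 = 4), each intervened variable's structural equation is replaced by its fixed value.
N_2 = -3*N_1 + 4  [with N_1=4]  = -8
N_5 = -3*N_2 + 2*N_3 + 1  [with N_2=-8, N_3=4]  = 33

33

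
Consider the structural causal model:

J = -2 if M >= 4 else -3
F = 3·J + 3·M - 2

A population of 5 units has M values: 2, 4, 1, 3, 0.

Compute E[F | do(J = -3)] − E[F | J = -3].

do(J=-3) breaks J's dependence on M. With J=-3 fixed, F across the units is -5, 1, -8, -2, -11, mean -5.
Observing J=-3 restricts to units where J's equation naturally yields -3: M ∈ {2, 1, 3, 0}. In that subpopulation F = -5, -8, -2, -11, mean -6.5.
Difference = -5 − (-6.5) = 1.5.

1.5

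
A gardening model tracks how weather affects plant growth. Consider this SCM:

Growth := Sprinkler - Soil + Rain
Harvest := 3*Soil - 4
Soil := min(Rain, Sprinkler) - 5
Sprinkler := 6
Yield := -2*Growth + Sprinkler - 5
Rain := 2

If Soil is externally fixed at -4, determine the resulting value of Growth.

The intervention breaks the incoming arrows to Soil: Soil := min(Rain, Sprinkler) - 5 no longer applies, and Soil = -4.
Growth = Sprinkler - Soil + Rain  [with Sprinkler=6, Soil=-4, Rain=2]  = 12

12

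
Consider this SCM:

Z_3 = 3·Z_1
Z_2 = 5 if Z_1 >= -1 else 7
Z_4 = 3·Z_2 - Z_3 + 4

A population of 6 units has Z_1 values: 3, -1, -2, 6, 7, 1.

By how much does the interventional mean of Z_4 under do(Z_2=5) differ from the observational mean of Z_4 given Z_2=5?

2.6

do(Z_2=5) breaks Z_2's dependence on Z_1. With Z_2=5 fixed, Z_4 across the units is 10, 22, 25, 1, -2, 16, mean 12.
Conditioning on Z_2=5 selects the 5 unit(s) with Z_1 ∈ {3, -1, 6, 7, 1}. Their Z_4 values: 10, 22, 1, -2, 16. Mean = 9.4.
Difference = 12 − 9.4 = 2.6.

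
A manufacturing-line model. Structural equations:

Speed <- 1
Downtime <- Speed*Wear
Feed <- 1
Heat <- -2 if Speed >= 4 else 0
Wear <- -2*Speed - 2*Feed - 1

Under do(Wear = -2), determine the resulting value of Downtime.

-2

Intervening sets Wear = -2 and removes its equation (Wear <- -2*Speed - 2*Feed - 1).
Downtime = Speed*Wear  [with Speed=1, Wear=-2]  = -2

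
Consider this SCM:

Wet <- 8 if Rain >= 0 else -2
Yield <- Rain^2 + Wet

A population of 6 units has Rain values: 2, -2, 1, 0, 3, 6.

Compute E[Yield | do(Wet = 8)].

17

Under do(Wet=8), Wet's equation is replaced by Wet=8 for every unit. Per-unit Yield: 12, 12, 9, 8, 17, 44. Mean = 17.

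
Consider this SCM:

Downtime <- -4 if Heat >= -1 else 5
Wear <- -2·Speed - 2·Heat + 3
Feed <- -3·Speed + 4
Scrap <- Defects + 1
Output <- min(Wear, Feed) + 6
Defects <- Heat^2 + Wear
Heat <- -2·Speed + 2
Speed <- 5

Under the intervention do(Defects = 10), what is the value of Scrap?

The intervention breaks the incoming arrows to Defects: Defects <- Heat^2 + Wear no longer applies, and Defects = 10.
Scrap = Defects + 1  [with Defects=10]  = 11

11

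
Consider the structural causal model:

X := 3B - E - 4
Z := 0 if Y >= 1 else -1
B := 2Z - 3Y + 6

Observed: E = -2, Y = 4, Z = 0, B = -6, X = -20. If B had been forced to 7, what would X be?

Intervening sets B = 7 and removes its equation (B := 2Z - 3Y + 6).
X = 3B - E - 4  [with B=7, E=-2]  = 19

19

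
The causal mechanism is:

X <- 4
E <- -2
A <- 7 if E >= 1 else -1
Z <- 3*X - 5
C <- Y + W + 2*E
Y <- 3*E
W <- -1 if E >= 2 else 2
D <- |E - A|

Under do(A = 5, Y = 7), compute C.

5

Setting A = 5, Y = 7 by intervention discards those variables' equations.
W = -1 if E >= 2 else 2  [with E=-2]  = 2
C = Y + W + 2*E  [with Y=7, W=2, E=-2]  = 5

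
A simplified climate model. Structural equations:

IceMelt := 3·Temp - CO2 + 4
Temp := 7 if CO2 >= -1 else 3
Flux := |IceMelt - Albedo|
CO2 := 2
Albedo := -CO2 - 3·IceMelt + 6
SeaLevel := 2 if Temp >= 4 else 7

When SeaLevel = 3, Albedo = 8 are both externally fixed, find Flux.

15

Setting SeaLevel = 3, Albedo = 8 by intervention discards those variables' equations.
Temp = 7 if CO2 >= -1 else 3  [with CO2=2]  = 7
IceMelt = 3·Temp - CO2 + 4  [with Temp=7, CO2=2]  = 23
Flux = |IceMelt - Albedo|  [with IceMelt=23, Albedo=8]  = 15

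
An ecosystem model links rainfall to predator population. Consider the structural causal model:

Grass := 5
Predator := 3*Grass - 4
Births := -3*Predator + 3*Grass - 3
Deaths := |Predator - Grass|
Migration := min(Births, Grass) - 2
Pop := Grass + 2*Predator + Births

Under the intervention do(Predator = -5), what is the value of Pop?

Under do(Predator=-5), the mechanism Predator := 3*Grass - 4 is discarded; Predator is fixed at -5.
Births = -3*Predator + 3*Grass - 3  [with Predator=-5, Grass=5]  = 27
Pop = Grass + 2*Predator + Births  [with Grass=5, Predator=-5, Births=27]  = 22

22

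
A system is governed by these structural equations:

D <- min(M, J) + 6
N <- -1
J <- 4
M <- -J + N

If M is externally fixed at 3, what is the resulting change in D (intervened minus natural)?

8

The intervention breaks the incoming arrows to M: M <- -J + N no longer applies, and M = 3.
D = min(M, J) + 6  [with M=3, J=4]  = 9
Without intervention: M = -J + N  [with J=4, N=-1]  = -5; D = min(M, J) + 6  [with M=-5, J=4]  = 1.
Change = 9 − 1 = 8.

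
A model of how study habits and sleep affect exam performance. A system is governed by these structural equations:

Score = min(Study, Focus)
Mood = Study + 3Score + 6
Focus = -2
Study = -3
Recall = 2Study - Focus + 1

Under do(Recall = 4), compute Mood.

-6

The intervention breaks the incoming arrows to Recall: Recall = 2Study - Focus + 1 no longer applies, and Recall = 4.
Since Mood is not a descendant of the intervened variable, it is unaffected.
Score = min(Study, Focus)  [with Study=-3, Focus=-2]  = -3
Mood = Study + 3Score + 6  [with Study=-3, Score=-3]  = -6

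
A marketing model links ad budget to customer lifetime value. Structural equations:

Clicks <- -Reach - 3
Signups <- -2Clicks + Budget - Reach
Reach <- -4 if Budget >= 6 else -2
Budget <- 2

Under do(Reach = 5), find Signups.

13

Under do(Reach=5), the mechanism Reach <- -4 if Budget >= 6 else -2 is discarded; Reach is fixed at 5.
Clicks = -Reach - 3  [with Reach=5]  = -8
Signups = -2Clicks + Budget - Reach  [with Clicks=-8, Budget=2, Reach=5]  = 13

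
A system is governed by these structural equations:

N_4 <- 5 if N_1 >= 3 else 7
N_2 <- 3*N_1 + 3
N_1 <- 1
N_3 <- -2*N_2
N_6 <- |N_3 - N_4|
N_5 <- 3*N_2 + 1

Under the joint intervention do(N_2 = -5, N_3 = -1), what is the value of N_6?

Under do(N_2 = -5, N_3 = -1), each intervened variable's structural equation is replaced by its fixed value.
N_4 = 5 if N_1 >= 3 else 7  [with N_1=1]  = 7
N_6 = |N_3 - N_4|  [with N_3=-1, N_4=7]  = 8

8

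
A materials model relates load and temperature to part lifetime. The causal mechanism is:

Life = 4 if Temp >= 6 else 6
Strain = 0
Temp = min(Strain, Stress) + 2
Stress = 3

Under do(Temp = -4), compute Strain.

Under do(Temp=-4), the mechanism Temp = min(Strain, Stress) + 2 is discarded; Temp is fixed at -4.
Since Strain is not a descendant of the intervened variable, it is unaffected.

0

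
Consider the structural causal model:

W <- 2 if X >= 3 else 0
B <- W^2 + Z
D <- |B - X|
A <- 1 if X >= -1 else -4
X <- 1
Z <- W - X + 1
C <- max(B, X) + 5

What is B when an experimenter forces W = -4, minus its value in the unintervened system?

do(W=-4) replaces the equation W <- 2 if X >= 3 else 0 with the constant W = -4.
Z = W - X + 1  [with W=-4, X=1]  = -4
B = W^2 + Z  [with W=-4, Z=-4]  = 12
Without intervention: W = 2 if X >= 3 else 0  [with X=1]  = 0; Z = W - X + 1  [with W=0, X=1]  = 0; B = W^2 + Z  [with W=0, Z=0]  = 0.
Change = 12 − 0 = 12.

12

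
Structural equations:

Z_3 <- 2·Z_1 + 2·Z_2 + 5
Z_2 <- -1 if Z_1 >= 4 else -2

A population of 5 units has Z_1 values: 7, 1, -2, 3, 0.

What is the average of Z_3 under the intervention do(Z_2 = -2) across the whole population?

Under do(Z_2=-2), Z_2's equation is replaced by Z_2=-2 for every unit. Per-unit Z_3: 15, 3, -3, 7, 1. Mean = 4.6.

4.6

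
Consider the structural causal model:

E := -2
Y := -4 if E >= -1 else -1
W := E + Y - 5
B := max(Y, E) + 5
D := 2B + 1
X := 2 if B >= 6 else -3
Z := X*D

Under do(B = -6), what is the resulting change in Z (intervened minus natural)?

The intervention breaks the incoming arrows to B: B := max(Y, E) + 5 no longer applies, and B = -6.
D = 2B + 1  [with B=-6]  = -11
X = 2 if B >= 6 else -3  [with B=-6]  = -3
Z = X*D  [with X=-3, D=-11]  = 33
Without intervention: Y = -4 if E >= -1 else -1  [with E=-2]  = -1; B = max(Y, E) + 5  [with Y=-1, E=-2]  = 4; D = 2B + 1  [with B=4]  = 9; X = 2 if B >= 6 else -3  [with B=4]  = -3; Z = X*D  [with X=-3, D=9]  = -27.
Change = 33 − (-27) = 60.

60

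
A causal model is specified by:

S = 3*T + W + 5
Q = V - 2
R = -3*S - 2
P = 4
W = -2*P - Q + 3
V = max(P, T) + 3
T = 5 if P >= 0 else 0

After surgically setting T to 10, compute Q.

11

Under do(T=10), the mechanism T = 5 if P >= 0 else 0 is discarded; T is fixed at 10.
V = max(P, T) + 3  [with P=4, T=10]  = 13
Q = V - 2  [with V=13]  = 11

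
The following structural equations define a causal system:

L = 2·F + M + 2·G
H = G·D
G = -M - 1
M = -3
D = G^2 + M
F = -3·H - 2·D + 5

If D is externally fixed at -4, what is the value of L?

75

The intervention breaks the incoming arrows to D: D = G^2 + M no longer applies, and D = -4.
G = -M - 1  [with M=-3]  = 2
H = G·D  [with G=2, D=-4]  = -8
F = -3·H - 2·D + 5  [with H=-8, D=-4]  = 37
L = 2·F + M + 2·G  [with F=37, M=-3, G=2]  = 75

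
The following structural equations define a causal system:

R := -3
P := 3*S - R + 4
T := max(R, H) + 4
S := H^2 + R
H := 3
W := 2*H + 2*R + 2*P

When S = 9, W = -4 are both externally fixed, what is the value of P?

34

Setting S = 9, W = -4 by intervention discards those variables' equations.
P = 3*S - R + 4  [with S=9, R=-3]  = 34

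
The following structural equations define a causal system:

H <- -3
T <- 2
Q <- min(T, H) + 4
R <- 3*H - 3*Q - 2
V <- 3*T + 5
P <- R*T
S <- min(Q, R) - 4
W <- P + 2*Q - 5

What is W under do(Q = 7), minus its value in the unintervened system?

-24

The intervention breaks the incoming arrows to Q: Q <- min(T, H) + 4 no longer applies, and Q = 7.
R = 3*H - 3*Q - 2  [with H=-3, Q=7]  = -32
P = R*T  [with R=-32, T=2]  = -64
W = P + 2*Q - 5  [with P=-64, Q=7]  = -55
Without intervention: Q = min(T, H) + 4  [with T=2, H=-3]  = 1; R = 3*H - 3*Q - 2  [with H=-3, Q=1]  = -14; P = R*T  [with R=-14, T=2]  = -28; W = P + 2*Q - 5  [with P=-28, Q=1]  = -31.
Change = -55 − (-31) = -24.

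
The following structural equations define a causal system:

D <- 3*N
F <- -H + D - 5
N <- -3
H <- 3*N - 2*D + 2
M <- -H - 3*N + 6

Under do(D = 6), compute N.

Under do(D=6), the mechanism D <- 3*N is discarded; D is fixed at 6.
N is not downstream of the intervention, so its value is determined by the original equations.

-3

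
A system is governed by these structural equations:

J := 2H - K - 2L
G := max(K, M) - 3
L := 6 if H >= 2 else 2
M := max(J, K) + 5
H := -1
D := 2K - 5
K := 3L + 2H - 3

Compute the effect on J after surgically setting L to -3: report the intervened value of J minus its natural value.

25

Under do(L=-3), the mechanism L := 6 if H >= 2 else 2 is discarded; L is fixed at -3.
K = 3L + 2H - 3  [with L=-3, H=-1]  = -14
J = 2H - K - 2L  [with H=-1, K=-14, L=-3]  = 18
Without intervention: L = 6 if H >= 2 else 2  [with H=-1]  = 2; K = 3L + 2H - 3  [with L=2, H=-1]  = 1; J = 2H - K - 2L  [with H=-1, K=1, L=2]  = -7.
Change = 18 − (-7) = 25.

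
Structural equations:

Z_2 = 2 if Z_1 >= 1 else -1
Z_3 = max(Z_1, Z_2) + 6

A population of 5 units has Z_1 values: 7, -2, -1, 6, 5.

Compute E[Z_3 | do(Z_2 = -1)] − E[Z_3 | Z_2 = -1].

4.2

Every unit gets Z_2=-1 under the intervention. Z_3 values become 13, 5, 5, 12, 11; E[Z_3|do(Z_2=-1)] = 9.2.
Observing Z_2=-1 restricts to units where Z_2's equation naturally yields -1: Z_1 ∈ {-2, -1}. In that subpopulation Z_3 = 5, 5, mean 5.
Difference = 9.2 − 5 = 4.2.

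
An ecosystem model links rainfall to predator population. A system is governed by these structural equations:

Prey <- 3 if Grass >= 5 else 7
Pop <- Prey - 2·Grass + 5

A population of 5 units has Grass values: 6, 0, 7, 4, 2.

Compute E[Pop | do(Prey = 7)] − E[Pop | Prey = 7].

-3.6

Every unit gets Prey=7 under the intervention. Pop values become 0, 12, -2, 4, 8; E[Pop|do(Prey=7)] = 4.4.
E[Pop|Prey=7] averages over only the 3 units with Prey=7 (Grass = 0, 4, 2): Pop = 12, 4, 8, mean 8.
Difference = 4.4 − 8 = -3.6.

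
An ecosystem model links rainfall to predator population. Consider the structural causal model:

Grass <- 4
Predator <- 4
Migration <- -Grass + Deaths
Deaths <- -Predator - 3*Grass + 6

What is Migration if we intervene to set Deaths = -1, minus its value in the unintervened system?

9

The intervention breaks the incoming arrows to Deaths: Deaths <- -Predator - 3*Grass + 6 no longer applies, and Deaths = -1.
Migration = -Grass + Deaths  [with Grass=4, Deaths=-1]  = -5
Without intervention: Deaths = -Predator - 3*Grass + 6  [with Predator=4, Grass=4]  = -10; Migration = -Grass + Deaths  [with Grass=4, Deaths=-10]  = -14.
Change = -5 − (-14) = 9.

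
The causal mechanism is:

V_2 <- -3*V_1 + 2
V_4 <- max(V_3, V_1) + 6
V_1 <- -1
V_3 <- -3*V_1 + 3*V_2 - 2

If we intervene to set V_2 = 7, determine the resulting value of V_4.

Under do(V_2=7), the mechanism V_2 <- -3*V_1 + 2 is discarded; V_2 is fixed at 7.
V_3 = -3*V_1 + 3*V_2 - 2  [with V_1=-1, V_2=7]  = 22
V_4 = max(V_3, V_1) + 6  [with V_3=22, V_1=-1]  = 28

28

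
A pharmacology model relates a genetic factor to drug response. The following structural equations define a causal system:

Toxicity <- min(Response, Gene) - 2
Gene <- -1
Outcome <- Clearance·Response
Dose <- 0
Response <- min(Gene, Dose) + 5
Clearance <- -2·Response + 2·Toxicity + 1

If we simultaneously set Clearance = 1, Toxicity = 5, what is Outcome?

Setting Clearance = 1, Toxicity = 5 by intervention discards those variables' equations.
Response = min(Gene, Dose) + 5  [with Gene=-1, Dose=0]  = 4
Outcome = Clearance·Response  [with Clearance=1, Response=4]  = 4

4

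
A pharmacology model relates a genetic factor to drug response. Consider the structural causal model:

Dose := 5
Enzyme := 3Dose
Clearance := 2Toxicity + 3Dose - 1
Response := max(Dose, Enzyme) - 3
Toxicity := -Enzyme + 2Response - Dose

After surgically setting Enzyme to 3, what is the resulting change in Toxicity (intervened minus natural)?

Under do(Enzyme=3), the mechanism Enzyme := 3Dose is discarded; Enzyme is fixed at 3.
Response = max(Dose, Enzyme) - 3  [with Dose=5, Enzyme=3]  = 2
Toxicity = -Enzyme + 2Response - Dose  [with Enzyme=3, Response=2, Dose=5]  = -4
Without intervention: Enzyme = 3Dose  [with Dose=5]  = 15; Response = max(Dose, Enzyme) - 3  [with Dose=5, Enzyme=15]  = 12; Toxicity = -Enzyme + 2Response - Dose  [with Enzyme=15, Response=12, Dose=5]  = 4.
Change = -4 − 4 = -8.

-8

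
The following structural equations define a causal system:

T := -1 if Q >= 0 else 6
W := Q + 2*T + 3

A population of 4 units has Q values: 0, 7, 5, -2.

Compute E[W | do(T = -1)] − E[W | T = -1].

-1.5

Under do(T=-1), T's equation is replaced by T=-1 for every unit. Per-unit W: 1, 8, 6, -1. Mean = 3.5.
Observing T=-1 restricts to units where T's equation naturally yields -1: Q ∈ {0, 7, 5}. In that subpopulation W = 1, 8, 6, mean 5.
Difference = 3.5 − 5 = -1.5.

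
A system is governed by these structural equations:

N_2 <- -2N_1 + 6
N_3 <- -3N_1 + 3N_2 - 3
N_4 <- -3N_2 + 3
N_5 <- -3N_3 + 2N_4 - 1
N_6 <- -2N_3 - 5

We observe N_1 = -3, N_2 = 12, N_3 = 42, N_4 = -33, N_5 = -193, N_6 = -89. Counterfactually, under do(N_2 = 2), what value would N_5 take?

-43

do(N_2=2) replaces the equation N_2 <- -2N_1 + 6 with the constant N_2 = 2.
N_3 = -3N_1 + 3N_2 - 3  [with N_1=-3, N_2=2]  = 12
N_4 = -3N_2 + 3  [with N_2=2]  = -3
N_5 = -3N_3 + 2N_4 - 1  [with N_3=12, N_4=-3]  = -43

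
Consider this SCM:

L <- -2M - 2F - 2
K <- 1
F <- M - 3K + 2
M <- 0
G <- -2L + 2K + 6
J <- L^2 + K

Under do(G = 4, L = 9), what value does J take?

Setting G = 4, L = 9 by intervention discards those variables' equations.
J = L^2 + K  [with L=9, K=1]  = 82

82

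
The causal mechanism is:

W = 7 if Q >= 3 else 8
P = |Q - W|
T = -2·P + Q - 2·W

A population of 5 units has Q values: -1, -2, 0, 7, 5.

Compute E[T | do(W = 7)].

Every unit gets W=7 under the intervention. T values become -31, -34, -28, -7, -13; E[T|do(W=7)] = -22.6.

-22.6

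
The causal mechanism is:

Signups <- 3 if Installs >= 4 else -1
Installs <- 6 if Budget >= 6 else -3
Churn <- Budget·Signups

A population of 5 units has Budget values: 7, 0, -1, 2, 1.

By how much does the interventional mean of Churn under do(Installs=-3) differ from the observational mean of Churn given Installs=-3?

Under do(Installs=-3), Installs's equation is replaced by Installs=-3 for every unit. Per-unit Churn: -7, 0, 1, -2, -1. Mean = -1.8.
Observing Installs=-3 restricts to units where Installs's equation naturally yields -3: Budget ∈ {0, -1, 2, 1}. In that subpopulation Churn = 0, 1, -2, -1, mean -0.5.
Difference = -1.8 − (-0.5) = -1.3.

-1.3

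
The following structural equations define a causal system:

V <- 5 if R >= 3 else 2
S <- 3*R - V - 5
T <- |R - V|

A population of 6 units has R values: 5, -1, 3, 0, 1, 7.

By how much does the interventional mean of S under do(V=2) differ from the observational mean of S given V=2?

Under do(V=2), V's equation is replaced by V=2 for every unit. Per-unit S: 8, -10, 2, -7, -4, 14. Mean = 0.5.
E[S|V=2] averages over only the 3 units with V=2 (R = -1, 0, 1): S = -10, -7, -4, mean -7.
Difference = 0.5 − (-7) = 7.5.

7.5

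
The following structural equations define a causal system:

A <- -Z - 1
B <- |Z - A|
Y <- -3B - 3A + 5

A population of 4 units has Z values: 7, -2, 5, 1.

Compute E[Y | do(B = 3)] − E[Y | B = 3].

Every unit gets B=3 under the intervention. Y values become 20, -7, 14, 2; E[Y|do(B=3)] = 7.25.
Observing B=3 restricts to units where B's equation naturally yields 3: Z ∈ {-2, 1}. In that subpopulation Y = -7, 2, mean -2.5.
Difference = 7.25 − (-2.5) = 9.75.

9.75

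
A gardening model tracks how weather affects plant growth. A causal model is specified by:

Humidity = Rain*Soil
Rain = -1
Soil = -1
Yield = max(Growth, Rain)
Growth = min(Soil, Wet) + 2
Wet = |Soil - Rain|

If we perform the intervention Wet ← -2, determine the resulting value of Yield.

The intervention breaks the incoming arrows to Wet: Wet = |Soil - Rain| no longer applies, and Wet = -2.
Growth = min(Soil, Wet) + 2  [with Soil=-1, Wet=-2]  = 0
Yield = max(Growth, Rain)  [with Growth=0, Rain=-1]  = 0

0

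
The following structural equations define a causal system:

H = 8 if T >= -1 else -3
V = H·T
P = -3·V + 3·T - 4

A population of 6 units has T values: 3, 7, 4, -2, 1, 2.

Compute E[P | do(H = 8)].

do(H=8) breaks H's dependence on T. With H=8 fixed, P across the units is -67, -151, -88, 38, -25, -46, mean -56.5.

-56.5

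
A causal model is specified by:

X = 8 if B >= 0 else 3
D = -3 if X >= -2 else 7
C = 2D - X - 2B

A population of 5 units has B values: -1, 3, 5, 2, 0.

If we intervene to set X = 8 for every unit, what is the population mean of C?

The intervention sets X=8 in all 5 units regardless of B. Recomputing C per unit gives -12, -20, -24, -18, -14; average -17.6.

-17.6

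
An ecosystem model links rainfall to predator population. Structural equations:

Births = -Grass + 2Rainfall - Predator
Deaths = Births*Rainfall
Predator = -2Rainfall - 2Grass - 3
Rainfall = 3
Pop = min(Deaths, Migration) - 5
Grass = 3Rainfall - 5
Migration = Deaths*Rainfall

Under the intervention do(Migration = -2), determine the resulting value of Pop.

Intervening sets Migration = -2 and removes its equation (Migration = Deaths*Rainfall).
Grass = 3Rainfall - 5  [with Rainfall=3]  = 4
Predator = -2Rainfall - 2Grass - 3  [with Rainfall=3, Grass=4]  = -17
Births = -Grass + 2Rainfall - Predator  [with Grass=4, Rainfall=3, Predator=-17]  = 19
Deaths = Births*Rainfall  [with Births=19, Rainfall=3]  = 57
Pop = min(Deaths, Migration) - 5  [with Deaths=57, Migration=-2]  = -7

-7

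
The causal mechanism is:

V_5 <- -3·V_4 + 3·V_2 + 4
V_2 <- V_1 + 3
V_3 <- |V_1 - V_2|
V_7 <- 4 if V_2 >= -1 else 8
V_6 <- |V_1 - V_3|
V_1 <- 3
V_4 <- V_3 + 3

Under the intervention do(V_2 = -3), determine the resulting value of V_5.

do(V_2=-3) replaces the equation V_2 <- V_1 + 3 with the constant V_2 = -3.
V_3 = |V_1 - V_2|  [with V_1=3, V_2=-3]  = 6
V_4 = V_3 + 3  [with V_3=6]  = 9
V_5 = -3·V_4 + 3·V_2 + 4  [with V_4=9, V_2=-3]  = -32

-32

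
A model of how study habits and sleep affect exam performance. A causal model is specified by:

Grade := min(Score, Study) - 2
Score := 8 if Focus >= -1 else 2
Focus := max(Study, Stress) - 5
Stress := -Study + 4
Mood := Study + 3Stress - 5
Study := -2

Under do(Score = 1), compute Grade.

Under do(Score=1), the mechanism Score := 8 if Focus >= -1 else 2 is discarded; Score is fixed at 1.
Grade = min(Score, Study) - 2  [with Score=1, Study=-2]  = -4

-4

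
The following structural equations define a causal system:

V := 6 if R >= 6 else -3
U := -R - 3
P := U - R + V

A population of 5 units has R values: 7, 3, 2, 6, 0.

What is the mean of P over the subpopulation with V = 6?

-10

Conditioning on V=6 selects the 2 unit(s) with R ∈ {7, 6}. Their P values: -11, -9. Mean = -10.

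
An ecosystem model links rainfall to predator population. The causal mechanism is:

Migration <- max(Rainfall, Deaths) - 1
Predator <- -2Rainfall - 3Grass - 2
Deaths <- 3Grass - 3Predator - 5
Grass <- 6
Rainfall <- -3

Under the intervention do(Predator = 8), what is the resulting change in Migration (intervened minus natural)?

do(Predator=8) replaces the equation Predator <- -2Rainfall - 3Grass - 2 with the constant Predator = 8.
Deaths = 3Grass - 3Predator - 5  [with Grass=6, Predator=8]  = -11
Migration = max(Rainfall, Deaths) - 1  [with Rainfall=-3, Deaths=-11]  = -4
Without intervention: Predator = -2Rainfall - 3Grass - 2  [with Rainfall=-3, Grass=6]  = -14; Deaths = 3Grass - 3Predator - 5  [with Grass=6, Predator=-14]  = 55; Migration = max(Rainfall, Deaths) - 1  [with Rainfall=-3, Deaths=55]  = 54.
Change = -4 − 54 = -58.

-58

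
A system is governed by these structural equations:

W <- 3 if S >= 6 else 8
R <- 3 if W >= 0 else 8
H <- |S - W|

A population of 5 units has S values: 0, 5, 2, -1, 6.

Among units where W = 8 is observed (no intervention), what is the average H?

Observing W=8 restricts to units where W's equation naturally yields 8: S ∈ {0, 5, 2, -1}. In that subpopulation H = 8, 3, 6, 9, mean 6.5.

6.5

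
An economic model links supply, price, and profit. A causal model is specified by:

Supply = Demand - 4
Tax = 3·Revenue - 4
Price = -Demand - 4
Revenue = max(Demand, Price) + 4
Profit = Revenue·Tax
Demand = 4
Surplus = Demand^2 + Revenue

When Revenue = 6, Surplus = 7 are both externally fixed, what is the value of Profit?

The joint intervention fixes Revenue = 6, Surplus = 7, removing each variable's own equation.
Tax = 3·Revenue - 4  [with Revenue=6]  = 14
Profit = Revenue·Tax  [with Revenue=6, Tax=14]  = 84

84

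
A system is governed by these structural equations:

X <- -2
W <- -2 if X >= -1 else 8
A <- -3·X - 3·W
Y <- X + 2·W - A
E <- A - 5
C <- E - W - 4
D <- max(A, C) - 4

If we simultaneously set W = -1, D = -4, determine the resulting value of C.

1

Under do(W = -1, D = -4), each intervened variable's structural equation is replaced by its fixed value.
A = -3·X - 3·W  [with X=-2, W=-1]  = 9
E = A - 5  [with A=9]  = 4
C = E - W - 4  [with E=4, W=-1]  = 1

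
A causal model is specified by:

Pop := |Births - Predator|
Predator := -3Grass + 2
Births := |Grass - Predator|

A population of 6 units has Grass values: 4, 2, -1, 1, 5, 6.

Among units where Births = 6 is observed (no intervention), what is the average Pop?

5.5

Conditioning on Births=6 selects the 2 unit(s) with Grass ∈ {2, -1}. Their Pop values: 10, 1. Mean = 5.5.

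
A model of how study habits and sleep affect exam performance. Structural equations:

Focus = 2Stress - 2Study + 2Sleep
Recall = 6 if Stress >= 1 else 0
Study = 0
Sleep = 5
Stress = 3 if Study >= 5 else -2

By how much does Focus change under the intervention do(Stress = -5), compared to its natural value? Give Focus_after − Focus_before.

The intervention breaks the incoming arrows to Stress: Stress = 3 if Study >= 5 else -2 no longer applies, and Stress = -5.
Focus = 2Stress - 2Study + 2Sleep  [with Stress=-5, Study=0, Sleep=5]  = 0
Without intervention: Stress = 3 if Study >= 5 else -2  [with Study=0]  = -2; Focus = 2Stress - 2Study + 2Sleep  [with Stress=-2, Study=0, Sleep=5]  = 6.
Change = 0 − 6 = -6.

-6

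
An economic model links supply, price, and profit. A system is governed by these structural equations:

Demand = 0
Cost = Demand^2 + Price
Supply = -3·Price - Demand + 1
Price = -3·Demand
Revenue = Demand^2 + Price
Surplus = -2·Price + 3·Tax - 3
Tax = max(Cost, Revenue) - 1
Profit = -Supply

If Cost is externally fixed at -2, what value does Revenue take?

Intervening sets Cost = -2 and removes its equation (Cost = Demand^2 + Price).
No directed path runs from Cost to Revenue, so Revenue keeps its natural value.
Price = -3·Demand  [with Demand=0]  = 0
Revenue = Demand^2 + Price  [with Demand=0, Price=0]  = 0

0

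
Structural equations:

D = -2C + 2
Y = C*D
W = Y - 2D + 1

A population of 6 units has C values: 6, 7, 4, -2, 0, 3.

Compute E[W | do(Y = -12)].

The intervention sets Y=-12 in all 6 units regardless of C. Recomputing W per unit gives 9, 13, 1, -23, -15, -3; average -3.

-3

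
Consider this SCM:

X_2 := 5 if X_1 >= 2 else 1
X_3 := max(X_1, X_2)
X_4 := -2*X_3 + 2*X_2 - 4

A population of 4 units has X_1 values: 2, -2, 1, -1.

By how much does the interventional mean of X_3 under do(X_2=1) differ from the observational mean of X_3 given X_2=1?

0.25

Under do(X_2=1), X_2's equation is replaced by X_2=1 for every unit. Per-unit X_3: 2, 1, 1, 1. Mean = 1.25.
Observing X_2=1 restricts to units where X_2's equation naturally yields 1: X_1 ∈ {-2, 1, -1}. In that subpopulation X_3 = 1, 1, 1, mean 1.
Difference = 1.25 − 1 = 0.25.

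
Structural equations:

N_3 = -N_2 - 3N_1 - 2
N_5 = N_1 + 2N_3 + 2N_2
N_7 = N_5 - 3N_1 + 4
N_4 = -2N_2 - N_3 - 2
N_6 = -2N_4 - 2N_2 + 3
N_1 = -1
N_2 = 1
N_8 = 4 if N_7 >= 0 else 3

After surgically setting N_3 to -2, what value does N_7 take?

The intervention breaks the incoming arrows to N_3: N_3 = -N_2 - 3N_1 - 2 no longer applies, and N_3 = -2.
N_5 = N_1 + 2N_3 + 2N_2  [with N_1=-1, N_3=-2, N_2=1]  = -3
N_7 = N_5 - 3N_1 + 4  [with N_5=-3, N_1=-1]  = 4

4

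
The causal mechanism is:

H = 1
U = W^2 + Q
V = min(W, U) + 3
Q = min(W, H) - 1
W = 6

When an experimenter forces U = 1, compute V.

Intervening sets U = 1 and removes its equation (U = W^2 + Q).
V = min(W, U) + 3  [with W=6, U=1]  = 4

4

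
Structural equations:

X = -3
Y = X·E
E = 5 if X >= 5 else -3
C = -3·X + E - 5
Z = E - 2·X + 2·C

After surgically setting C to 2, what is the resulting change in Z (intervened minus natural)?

Intervening sets C = 2 and removes its equation (C = -3·X + E - 5).
E = 5 if X >= 5 else -3  [with X=-3]  = -3
Z = E - 2·X + 2·C  [with E=-3, X=-3, C=2]  = 7
Without intervention: E = 5 if X >= 5 else -3  [with X=-3]  = -3; C = -3·X + E - 5  [with X=-3, E=-3]  = 1; Z = E - 2·X + 2·C  [with E=-3, X=-3, C=1]  = 5.
Change = 7 − 5 = 2.

2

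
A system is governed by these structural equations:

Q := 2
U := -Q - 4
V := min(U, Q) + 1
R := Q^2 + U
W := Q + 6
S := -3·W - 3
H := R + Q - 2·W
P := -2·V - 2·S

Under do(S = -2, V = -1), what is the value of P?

6

Setting S = -2, V = -1 by intervention discards those variables' equations.
P = -2·V - 2·S  [with V=-1, S=-2]  = 6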